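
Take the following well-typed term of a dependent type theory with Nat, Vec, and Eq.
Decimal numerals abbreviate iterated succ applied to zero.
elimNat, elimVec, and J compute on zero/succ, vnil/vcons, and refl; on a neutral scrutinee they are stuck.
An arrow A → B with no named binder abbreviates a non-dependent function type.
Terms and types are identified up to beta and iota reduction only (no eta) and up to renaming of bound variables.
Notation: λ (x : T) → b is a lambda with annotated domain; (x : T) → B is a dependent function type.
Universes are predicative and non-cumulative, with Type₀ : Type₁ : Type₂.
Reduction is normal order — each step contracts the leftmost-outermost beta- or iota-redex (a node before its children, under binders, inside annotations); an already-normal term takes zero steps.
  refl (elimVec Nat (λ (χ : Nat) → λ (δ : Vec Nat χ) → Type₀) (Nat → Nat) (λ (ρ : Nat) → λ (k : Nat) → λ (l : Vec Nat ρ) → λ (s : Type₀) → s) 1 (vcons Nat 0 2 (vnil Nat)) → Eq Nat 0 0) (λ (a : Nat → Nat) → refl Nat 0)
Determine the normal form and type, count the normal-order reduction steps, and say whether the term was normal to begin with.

resulting normal form:
  refl ((Nat → Nat) → Eq Nat 0 0) (λ (χ : Nat → Nat) → refl Nat 0)
inferred type:
  Eq ((Nat → Nat) → Eq Nat 0 0) (λ (χ : Nat → Nat) → refl Nat 0) (λ (δ : Nat → Nat) → refl Nat 0)
steps to reach normal form (normal order): 6
term was already normal: no
first contracted redex: an elimVec iota-redex


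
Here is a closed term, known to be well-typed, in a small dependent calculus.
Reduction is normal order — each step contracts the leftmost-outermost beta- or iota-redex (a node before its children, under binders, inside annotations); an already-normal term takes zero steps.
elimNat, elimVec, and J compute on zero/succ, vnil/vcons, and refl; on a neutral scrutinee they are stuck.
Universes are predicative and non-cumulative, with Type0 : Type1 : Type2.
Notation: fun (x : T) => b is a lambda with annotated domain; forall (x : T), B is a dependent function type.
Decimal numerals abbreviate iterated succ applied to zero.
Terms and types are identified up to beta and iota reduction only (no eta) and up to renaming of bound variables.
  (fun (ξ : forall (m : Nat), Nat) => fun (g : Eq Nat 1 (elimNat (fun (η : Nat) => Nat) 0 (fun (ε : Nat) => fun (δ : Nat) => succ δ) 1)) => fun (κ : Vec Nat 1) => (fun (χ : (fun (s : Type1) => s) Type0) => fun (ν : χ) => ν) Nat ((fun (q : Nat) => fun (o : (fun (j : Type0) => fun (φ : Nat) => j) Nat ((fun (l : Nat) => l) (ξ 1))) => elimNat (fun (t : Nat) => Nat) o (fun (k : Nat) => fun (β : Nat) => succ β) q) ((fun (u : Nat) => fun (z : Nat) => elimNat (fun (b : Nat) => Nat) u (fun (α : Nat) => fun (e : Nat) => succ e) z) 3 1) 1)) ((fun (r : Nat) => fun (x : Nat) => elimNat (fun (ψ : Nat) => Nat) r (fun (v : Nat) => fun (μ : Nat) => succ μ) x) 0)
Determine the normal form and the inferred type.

reduced normal form:
  fun (ξ : Eq Nat 1 1) => fun (m : Vec Nat 1) => 5
the term's type:
  forall (ξ : Eq Nat 1 1), forall (m : Vec Nat 1), Nat


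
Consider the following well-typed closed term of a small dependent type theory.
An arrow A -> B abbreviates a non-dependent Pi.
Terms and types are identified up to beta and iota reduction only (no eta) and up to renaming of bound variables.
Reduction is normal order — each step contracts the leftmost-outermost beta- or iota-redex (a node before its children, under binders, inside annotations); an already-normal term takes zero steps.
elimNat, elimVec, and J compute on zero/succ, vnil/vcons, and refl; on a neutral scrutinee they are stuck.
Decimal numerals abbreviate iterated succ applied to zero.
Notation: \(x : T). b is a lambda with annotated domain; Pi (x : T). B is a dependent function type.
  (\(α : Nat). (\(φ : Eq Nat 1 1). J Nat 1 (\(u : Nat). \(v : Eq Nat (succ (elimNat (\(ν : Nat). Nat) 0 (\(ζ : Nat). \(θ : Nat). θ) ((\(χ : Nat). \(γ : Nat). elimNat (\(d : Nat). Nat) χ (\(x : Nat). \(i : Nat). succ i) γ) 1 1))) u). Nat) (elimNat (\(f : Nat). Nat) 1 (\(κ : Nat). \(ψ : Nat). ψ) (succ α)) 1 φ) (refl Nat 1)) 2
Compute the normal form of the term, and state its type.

normal form:
  1
inferred type:
  Nat


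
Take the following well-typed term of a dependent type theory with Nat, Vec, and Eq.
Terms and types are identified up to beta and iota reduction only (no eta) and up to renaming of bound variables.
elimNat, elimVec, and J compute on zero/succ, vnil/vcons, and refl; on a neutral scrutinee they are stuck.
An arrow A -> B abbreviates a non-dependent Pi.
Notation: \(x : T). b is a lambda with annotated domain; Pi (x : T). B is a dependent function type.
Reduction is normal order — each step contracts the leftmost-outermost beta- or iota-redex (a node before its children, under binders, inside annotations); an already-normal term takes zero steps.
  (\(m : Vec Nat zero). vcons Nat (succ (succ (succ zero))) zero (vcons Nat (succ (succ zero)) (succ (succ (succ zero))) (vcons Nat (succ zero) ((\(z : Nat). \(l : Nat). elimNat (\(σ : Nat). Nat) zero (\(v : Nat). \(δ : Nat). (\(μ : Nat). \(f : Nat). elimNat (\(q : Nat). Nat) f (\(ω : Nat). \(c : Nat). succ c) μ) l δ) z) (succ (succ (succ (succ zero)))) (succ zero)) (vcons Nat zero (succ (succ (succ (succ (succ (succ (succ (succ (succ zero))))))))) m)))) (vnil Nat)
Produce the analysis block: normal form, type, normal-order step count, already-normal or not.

resulting normal form:
  vcons Nat (succ (succ (succ zero))) zero (vcons Nat (succ (succ zero)) (succ (succ (succ zero))) (vcons Nat (succ zero) (succ (succ (succ (succ zero)))) (vcons Nat zero (succ (succ (succ (succ (succ (succ (succ (succ (succ zero))))))))) (vnil Nat))))
type:
  Vec Nat (succ (succ (succ (succ zero))))
normal-order step count: 40
already normal: no
first redex: a beta-redex


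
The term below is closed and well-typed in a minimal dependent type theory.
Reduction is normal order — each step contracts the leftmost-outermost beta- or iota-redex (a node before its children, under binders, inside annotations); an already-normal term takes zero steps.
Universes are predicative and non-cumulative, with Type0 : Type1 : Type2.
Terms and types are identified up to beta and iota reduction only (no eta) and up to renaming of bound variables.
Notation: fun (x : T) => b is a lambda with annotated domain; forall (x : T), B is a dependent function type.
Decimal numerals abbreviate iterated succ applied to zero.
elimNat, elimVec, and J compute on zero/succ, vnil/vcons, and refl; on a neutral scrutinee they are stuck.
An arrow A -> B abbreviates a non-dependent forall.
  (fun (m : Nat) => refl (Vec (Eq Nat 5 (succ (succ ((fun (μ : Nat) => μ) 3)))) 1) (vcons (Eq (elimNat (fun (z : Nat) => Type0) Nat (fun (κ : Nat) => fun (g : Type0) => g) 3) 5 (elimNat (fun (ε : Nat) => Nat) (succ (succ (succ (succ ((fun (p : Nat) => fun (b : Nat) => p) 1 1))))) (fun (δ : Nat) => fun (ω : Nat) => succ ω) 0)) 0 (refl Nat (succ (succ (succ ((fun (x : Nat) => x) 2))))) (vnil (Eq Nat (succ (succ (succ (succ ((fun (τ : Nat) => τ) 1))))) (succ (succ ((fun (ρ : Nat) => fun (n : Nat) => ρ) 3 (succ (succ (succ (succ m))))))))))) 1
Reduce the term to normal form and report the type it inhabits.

normal form:
  refl (Vec (Eq Nat 5 5) 1) (vcons (Eq Nat 5 5) 0 (refl Nat 5) (vnil (Eq Nat 5 5)))
the term's type:
  Eq (Vec (Eq Nat 5 5) 1) (vcons (Eq Nat 5 5) 0 (refl Nat 5) (vnil (Eq Nat 5 5))) (vcons (Eq Nat 5 5) 0 (refl Nat 5) (vnil (Eq Nat 5 5)))
observation: 19 normal-order steps normalize the term, beginning with a beta-redex.


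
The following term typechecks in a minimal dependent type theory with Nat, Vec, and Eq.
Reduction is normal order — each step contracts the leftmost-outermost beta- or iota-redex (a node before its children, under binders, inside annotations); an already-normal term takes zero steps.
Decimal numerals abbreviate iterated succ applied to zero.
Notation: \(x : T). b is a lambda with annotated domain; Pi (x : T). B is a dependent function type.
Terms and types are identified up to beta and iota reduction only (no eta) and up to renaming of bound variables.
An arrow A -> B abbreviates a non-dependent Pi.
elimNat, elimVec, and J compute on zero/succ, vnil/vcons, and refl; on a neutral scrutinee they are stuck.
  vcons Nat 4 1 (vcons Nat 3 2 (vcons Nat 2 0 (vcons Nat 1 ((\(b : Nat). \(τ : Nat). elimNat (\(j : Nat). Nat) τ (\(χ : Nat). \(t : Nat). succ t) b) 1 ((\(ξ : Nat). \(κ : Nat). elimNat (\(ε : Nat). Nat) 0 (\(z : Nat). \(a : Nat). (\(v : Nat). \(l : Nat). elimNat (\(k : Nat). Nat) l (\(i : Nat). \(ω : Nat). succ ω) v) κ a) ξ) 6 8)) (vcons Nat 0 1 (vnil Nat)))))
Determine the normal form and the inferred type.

normal form:
  vcons Nat 4 1 (vcons Nat 3 2 (vcons Nat 2 0 (vcons Nat 1 49 (vcons Nat 0 1 (vnil Nat)))))
type:
  Vec Nat 5
observation: 189 normal-order steps normalize the term, beginning with a beta-redex.


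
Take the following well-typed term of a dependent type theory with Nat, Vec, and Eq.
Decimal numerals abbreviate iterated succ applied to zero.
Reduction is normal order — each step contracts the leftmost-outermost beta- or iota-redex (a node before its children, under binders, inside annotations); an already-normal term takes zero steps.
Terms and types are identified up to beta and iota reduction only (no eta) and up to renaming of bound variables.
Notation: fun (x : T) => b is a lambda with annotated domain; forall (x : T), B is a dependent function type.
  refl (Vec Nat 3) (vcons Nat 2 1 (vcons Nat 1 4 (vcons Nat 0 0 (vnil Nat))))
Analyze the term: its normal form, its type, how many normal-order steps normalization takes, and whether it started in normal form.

reduced normal form:
  refl (Vec Nat 3) (vcons Nat 2 1 (vcons Nat 1 4 (vcons Nat 0 0 (vnil Nat))))
inferred type:
  Eq (Vec Nat 3) (vcons Nat 2 1 (vcons Nat 1 4 (vcons Nat 0 0 (vnil Nat)))) (vcons Nat 2 1 (vcons Nat 1 4 (vcons Nat 0 0 (vnil Nat))))
steps to reach normal form (normal order): 0
started in normal form: yes


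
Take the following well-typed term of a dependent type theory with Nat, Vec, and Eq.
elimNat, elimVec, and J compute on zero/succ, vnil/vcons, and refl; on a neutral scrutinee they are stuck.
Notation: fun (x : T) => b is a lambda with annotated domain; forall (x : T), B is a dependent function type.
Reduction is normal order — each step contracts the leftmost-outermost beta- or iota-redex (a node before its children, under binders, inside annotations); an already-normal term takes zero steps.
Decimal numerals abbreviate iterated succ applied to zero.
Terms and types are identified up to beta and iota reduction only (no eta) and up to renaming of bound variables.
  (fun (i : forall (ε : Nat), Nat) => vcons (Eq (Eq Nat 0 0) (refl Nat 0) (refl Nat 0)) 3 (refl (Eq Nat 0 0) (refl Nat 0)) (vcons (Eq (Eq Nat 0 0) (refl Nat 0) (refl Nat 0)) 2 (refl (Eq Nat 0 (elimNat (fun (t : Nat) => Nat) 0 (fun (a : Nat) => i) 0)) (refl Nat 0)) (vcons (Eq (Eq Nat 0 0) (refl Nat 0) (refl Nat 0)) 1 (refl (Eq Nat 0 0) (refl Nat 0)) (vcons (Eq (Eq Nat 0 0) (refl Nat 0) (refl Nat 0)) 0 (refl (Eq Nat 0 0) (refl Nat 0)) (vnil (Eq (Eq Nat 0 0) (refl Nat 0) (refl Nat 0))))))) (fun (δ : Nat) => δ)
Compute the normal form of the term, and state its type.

reduced normal form:
  vcons (Eq (Eq Nat 0 0) (refl Nat 0) (refl Nat 0)) 3 (refl (Eq Nat 0 0) (refl Nat 0)) (vcons (Eq (Eq Nat 0 0) (refl Nat 0) (refl Nat 0)) 2 (refl (Eq Nat 0 0) (refl Nat 0)) (vcons (Eq (Eq Nat 0 0) (refl Nat 0) (refl Nat 0)) 1 (refl (Eq Nat 0 0) (refl Nat 0)) (vcons (Eq (Eq Nat 0 0) (refl Nat 0) (refl Nat 0)) 0 (refl (Eq Nat 0 0) (refl Nat 0)) (vnil (Eq (Eq Nat 0 0) (refl Nat 0) (refl Nat 0))))))
the term's type:
  Vec (Eq (Eq Nat 0 0) (refl Nat 0) (refl Nat 0)) 4


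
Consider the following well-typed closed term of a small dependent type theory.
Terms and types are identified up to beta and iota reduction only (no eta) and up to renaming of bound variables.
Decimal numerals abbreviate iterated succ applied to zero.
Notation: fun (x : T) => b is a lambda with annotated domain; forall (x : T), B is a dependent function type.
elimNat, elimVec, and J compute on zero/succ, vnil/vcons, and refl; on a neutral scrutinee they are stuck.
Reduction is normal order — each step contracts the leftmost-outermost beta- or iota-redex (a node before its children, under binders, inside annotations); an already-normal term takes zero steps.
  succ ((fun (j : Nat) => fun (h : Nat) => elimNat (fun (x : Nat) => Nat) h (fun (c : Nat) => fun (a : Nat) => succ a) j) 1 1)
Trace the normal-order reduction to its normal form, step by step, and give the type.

normal-order reduction:
  succ ((fun (j : Nat) => fun (h : Nat) => elimNat (fun (x : Nat) => Nat) h (fun (c : Nat) => fun (a : Nat) => succ a) j) 1 1)
  ~> succ ((fun (j : Nat) => elimNat (fun (h : Nat) => Nat) j (fun (x : Nat) => fun (c : Nat) => succ c) 1) 1)
  ~> succ (elimNat (fun (j : Nat) => Nat) 1 (fun (h : Nat) => fun (x : Nat) => succ x) 1)
  ~> succ ((fun (j : Nat) => fun (h : Nat) => succ h) 0 (elimNat (fun (x : Nat) => Nat) 1 (fun (c : Nat) => fun (a : Nat) => succ a) 0))
  ~> succ ((fun (j : Nat) => succ j) (elimNat (fun (h : Nat) => Nat) 1 (fun (x : Nat) => fun (c : Nat) => succ c) 0))
  ~> succ (succ (elimNat (fun (j : Nat) => Nat) 1 (fun (h : Nat) => fun (x : Nat) => succ x) 0))
  ~> 3
the term's type:
  Nat


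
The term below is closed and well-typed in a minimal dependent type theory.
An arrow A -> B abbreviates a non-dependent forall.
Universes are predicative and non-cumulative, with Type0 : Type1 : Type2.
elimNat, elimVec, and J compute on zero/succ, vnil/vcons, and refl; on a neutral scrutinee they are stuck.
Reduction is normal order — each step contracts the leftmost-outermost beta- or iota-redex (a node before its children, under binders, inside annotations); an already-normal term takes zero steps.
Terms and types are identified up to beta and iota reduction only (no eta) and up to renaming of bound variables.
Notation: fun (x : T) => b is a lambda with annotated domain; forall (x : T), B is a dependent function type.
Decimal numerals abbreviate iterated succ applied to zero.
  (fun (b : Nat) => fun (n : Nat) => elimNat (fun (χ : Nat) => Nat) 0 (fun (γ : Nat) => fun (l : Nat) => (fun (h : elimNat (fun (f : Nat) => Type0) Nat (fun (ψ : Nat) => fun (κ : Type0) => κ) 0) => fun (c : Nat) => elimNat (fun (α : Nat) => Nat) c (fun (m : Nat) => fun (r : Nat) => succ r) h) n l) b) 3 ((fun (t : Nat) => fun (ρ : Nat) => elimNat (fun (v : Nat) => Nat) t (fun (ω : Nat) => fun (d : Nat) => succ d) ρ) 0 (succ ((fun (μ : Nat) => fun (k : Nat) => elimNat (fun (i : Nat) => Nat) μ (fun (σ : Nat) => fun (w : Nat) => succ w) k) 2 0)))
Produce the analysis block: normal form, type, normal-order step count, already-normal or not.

resulting normal form:
  9
inferred type:
  Nat
reduction steps (normal order): 93
term was already normal: no
first contracted redex: a beta-redex


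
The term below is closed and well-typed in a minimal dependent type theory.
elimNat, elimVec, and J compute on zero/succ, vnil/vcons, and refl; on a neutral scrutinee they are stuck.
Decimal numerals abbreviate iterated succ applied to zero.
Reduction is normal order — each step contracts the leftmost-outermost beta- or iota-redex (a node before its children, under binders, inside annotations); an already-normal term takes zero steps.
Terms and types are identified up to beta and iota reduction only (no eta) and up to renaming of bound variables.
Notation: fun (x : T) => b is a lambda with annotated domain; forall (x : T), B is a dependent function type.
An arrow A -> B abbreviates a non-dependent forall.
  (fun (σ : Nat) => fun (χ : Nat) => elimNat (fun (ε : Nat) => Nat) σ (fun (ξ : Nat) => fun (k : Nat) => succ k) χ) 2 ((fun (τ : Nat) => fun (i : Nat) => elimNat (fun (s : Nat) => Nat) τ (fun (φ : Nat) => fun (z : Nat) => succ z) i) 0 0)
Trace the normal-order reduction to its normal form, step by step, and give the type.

normal-order reduction:
  (fun (σ : Nat) => fun (χ : Nat) => elimNat (fun (ε : Nat) => Nat) σ (fun (ξ : Nat) => fun (k : Nat) => succ k) χ) 2 ((fun (τ : Nat) => fun (i : Nat) => elimNat (fun (s : Nat) => Nat) τ (fun (φ : Nat) => fun (z : Nat) => succ z) i) 0 0)
  ~> (fun (σ : Nat) => elimNat (fun (χ : Nat) => Nat) 2 (fun (ε : Nat) => fun (ξ : Nat) => succ ξ) σ) ((fun (k : Nat) => fun (τ : Nat) => elimNat (fun (i : Nat) => Nat) k (fun (s : Nat) => fun (φ : Nat) => succ φ) τ) 0 0)
  ~> elimNat (fun (σ : Nat) => Nat) 2 (fun (χ : Nat) => fun (ε : Nat) => succ ε) ((fun (ξ : Nat) => fun (k : Nat) => elimNat (fun (τ : Nat) => Nat) ξ (fun (i : Nat) => fun (s : Nat) => succ s) k) 0 0)
  ~> elimNat (fun (σ : Nat) => Nat) 2 (fun (χ : Nat) => fun (ε : Nat) => succ ε) ((fun (ξ : Nat) => elimNat (fun (k : Nat) => Nat) 0 (fun (τ : Nat) => fun (i : Nat) => succ i) ξ) 0)
  ~> elimNat (fun (σ : Nat) => Nat) 2 (fun (χ : Nat) => fun (ε : Nat) => succ ε) (elimNat (fun (ξ : Nat) => Nat) 0 (fun (k : Nat) => fun (τ : Nat) => succ τ) 0)
  ~> elimNat (fun (σ : Nat) => Nat) 2 (fun (χ : Nat) => fun (ε : Nat) => succ ε) 0
  ~> 2
inferred type:
  Nat


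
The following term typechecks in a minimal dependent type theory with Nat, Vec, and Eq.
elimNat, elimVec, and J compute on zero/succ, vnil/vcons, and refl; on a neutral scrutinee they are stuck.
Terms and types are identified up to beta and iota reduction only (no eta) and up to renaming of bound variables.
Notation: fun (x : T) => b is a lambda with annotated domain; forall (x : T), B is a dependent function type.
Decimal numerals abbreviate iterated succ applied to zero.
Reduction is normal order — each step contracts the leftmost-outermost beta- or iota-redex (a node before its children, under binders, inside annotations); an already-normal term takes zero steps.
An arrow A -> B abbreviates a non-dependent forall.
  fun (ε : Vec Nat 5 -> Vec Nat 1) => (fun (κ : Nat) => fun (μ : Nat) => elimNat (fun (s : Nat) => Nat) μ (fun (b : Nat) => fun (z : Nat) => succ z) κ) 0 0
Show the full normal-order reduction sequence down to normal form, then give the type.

normal-order reduction:
  fun (ε : Vec Nat 5 -> Vec Nat 1) => (fun (κ : Nat) => fun (μ : Nat) => elimNat (fun (s : Nat) => Nat) μ (fun (b : Nat) => fun (z : Nat) => succ z) κ) 0 0
  ~> fun (ε : Vec Nat 5 -> Vec Nat 1) => (fun (κ : Nat) => elimNat (fun (μ : Nat) => Nat) κ (fun (s : Nat) => fun (b : Nat) => succ b) 0) 0
  ~> fun (ε : Vec Nat 5 -> Vec Nat 1) => elimNat (fun (κ : Nat) => Nat) 0 (fun (μ : Nat) => fun (s : Nat) => succ s) 0
  ~> fun (ε : Vec Nat 5 -> Vec Nat 1) => 0
inferred type:
  (Vec Nat 5 -> Vec Nat 1) -> Nat


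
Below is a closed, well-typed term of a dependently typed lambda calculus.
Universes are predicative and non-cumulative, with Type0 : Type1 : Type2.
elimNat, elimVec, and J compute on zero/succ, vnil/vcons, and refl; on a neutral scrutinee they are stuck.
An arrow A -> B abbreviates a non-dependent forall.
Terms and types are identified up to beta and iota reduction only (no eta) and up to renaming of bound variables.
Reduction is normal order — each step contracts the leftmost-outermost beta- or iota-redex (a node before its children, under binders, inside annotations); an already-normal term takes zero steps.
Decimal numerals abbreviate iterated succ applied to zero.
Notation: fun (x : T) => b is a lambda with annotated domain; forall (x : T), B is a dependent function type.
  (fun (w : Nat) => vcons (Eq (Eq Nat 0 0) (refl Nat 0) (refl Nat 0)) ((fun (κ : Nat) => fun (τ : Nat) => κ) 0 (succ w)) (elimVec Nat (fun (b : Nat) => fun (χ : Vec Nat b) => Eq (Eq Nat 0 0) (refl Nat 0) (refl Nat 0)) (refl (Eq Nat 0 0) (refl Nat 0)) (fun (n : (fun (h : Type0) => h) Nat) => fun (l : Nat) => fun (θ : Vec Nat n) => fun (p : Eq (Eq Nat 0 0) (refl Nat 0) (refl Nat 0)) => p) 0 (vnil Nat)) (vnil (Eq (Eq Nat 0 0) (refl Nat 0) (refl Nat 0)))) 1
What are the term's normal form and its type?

reduced normal form:
  vcons (Eq (Eq Nat 0 0) (refl Nat 0) (refl Nat 0)) 0 (refl (Eq Nat 0 0) (refl Nat 0)) (vnil (Eq (Eq Nat 0 0) (refl Nat 0) (refl Nat 0)))
the term's type:
  Vec (Eq (Eq Nat 0 0) (refl Nat 0) (refl Nat 0)) 1


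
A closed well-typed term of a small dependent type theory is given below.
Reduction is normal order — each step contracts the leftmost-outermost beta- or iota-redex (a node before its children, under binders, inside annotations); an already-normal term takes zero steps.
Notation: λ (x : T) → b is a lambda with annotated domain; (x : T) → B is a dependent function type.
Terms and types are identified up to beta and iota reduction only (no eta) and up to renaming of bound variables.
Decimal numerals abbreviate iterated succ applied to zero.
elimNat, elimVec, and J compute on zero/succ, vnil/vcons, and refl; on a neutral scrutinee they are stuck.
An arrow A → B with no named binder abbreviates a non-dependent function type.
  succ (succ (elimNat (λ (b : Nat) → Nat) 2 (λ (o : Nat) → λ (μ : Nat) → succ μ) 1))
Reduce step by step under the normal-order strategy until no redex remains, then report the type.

normal-order reduction sequence:
  succ (succ (elimNat (λ (b : Nat) → Nat) 2 (λ (o : Nat) → λ (μ : Nat) → succ μ) 1))
  ~> succ (succ ((λ (b : Nat) → λ (o : Nat) → succ o) 0 (elimNat (λ (μ : Nat) → Nat) 2 (λ (χ : Nat) → λ (ε : Nat) → succ ε) 0)))
  ~> succ (succ ((λ (b : Nat) → succ b) (elimNat (λ (o : Nat) → Nat) 2 (λ (μ : Nat) → λ (χ : Nat) → succ χ) 0)))
  ~> succ (succ (succ (elimNat (λ (b : Nat) → Nat) 2 (λ (o : Nat) → λ (μ : Nat) → succ μ) 0)))
  ~> 5
inferred type:
  Nat


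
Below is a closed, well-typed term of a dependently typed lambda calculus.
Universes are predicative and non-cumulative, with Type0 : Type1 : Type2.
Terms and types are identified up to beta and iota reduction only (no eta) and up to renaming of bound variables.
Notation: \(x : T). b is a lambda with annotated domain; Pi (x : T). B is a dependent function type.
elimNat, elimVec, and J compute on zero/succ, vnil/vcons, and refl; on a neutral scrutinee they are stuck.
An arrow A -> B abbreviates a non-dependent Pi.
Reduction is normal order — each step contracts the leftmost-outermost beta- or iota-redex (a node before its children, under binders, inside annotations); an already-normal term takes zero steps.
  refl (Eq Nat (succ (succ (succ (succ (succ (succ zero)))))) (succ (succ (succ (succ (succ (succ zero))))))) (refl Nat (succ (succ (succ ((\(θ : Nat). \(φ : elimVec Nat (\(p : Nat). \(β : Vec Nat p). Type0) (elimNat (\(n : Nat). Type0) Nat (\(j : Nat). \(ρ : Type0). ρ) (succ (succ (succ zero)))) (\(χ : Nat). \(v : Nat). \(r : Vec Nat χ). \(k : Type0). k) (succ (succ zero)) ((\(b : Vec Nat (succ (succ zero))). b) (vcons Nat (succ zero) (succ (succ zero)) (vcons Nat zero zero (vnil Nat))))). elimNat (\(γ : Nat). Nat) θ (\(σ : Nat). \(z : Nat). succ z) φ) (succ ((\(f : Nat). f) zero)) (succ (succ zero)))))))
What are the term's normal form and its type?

reduced normal form:
  refl (Eq Nat (succ (succ (succ (succ (succ (succ zero)))))) (succ (succ (succ (succ (succ (succ zero))))))) (refl Nat (succ (succ (succ (succ (succ (succ zero)))))))
type:
  Eq (Eq Nat (succ (succ (succ (succ (succ (succ zero)))))) (succ (succ (succ (succ (succ (succ zero))))))) (refl Nat (succ (succ (succ (succ (succ (succ zero))))))) (refl Nat (succ (succ (succ (succ (succ (succ zero)))))))
observation: contracting a beta-redex first, the term normalizes in 10 steps.


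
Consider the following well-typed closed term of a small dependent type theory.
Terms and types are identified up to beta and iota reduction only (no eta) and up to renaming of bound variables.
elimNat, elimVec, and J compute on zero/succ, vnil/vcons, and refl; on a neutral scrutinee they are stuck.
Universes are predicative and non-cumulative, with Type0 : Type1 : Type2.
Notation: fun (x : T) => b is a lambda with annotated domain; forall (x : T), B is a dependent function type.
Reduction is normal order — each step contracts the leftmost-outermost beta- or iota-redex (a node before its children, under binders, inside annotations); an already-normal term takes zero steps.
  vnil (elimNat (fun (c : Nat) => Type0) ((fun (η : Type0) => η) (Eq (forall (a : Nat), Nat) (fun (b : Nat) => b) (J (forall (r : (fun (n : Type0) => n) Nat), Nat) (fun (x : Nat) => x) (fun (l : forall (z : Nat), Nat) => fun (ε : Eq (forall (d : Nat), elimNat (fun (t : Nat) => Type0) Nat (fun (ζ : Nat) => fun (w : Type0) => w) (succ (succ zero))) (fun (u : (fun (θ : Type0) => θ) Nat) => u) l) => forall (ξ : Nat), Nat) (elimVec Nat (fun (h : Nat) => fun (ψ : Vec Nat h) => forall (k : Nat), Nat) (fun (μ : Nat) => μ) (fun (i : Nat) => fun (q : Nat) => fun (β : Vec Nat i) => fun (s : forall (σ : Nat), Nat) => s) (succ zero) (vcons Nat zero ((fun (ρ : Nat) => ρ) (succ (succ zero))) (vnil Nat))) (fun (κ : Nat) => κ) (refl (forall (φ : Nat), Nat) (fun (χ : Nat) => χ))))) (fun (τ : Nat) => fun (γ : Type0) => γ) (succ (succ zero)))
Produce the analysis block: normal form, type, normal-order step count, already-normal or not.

resulting normal form:
  vnil (Eq (forall (c : Nat), Nat) (fun (η : Nat) => η) (fun (a : Nat) => a))
the term's type:
  Vec (Eq (forall (c : Nat), Nat) (fun (η : Nat) => η) (fun (a : Nat) => a)) zero
normal-order step count: 15
term was already normal: no
first redex: an elimNat iota-redex


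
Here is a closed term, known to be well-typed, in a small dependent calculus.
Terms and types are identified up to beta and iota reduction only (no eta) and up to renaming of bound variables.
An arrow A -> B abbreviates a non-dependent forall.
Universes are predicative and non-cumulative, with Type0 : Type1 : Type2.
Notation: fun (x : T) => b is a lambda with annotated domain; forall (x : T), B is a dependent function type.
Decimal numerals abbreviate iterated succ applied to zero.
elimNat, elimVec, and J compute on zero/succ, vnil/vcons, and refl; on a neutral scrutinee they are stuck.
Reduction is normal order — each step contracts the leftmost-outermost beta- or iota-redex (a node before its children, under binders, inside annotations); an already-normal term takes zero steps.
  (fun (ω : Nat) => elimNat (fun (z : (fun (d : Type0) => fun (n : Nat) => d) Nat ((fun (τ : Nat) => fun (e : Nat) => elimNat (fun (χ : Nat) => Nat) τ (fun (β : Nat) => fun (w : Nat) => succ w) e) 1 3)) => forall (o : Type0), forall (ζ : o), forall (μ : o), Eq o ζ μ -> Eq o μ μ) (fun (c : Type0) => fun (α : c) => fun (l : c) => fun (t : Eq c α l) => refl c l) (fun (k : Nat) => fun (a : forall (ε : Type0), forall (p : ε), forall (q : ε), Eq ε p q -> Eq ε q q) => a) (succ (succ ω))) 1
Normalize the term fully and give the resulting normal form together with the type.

reduced normal form:
  fun (ω : Type0) => fun (z : ω) => fun (d : ω) => fun (n : Eq ω z d) => refl ω d
inferred type:
  forall (ω : Type0), forall (z : ω), forall (d : ω), Eq ω z d -> Eq ω d d


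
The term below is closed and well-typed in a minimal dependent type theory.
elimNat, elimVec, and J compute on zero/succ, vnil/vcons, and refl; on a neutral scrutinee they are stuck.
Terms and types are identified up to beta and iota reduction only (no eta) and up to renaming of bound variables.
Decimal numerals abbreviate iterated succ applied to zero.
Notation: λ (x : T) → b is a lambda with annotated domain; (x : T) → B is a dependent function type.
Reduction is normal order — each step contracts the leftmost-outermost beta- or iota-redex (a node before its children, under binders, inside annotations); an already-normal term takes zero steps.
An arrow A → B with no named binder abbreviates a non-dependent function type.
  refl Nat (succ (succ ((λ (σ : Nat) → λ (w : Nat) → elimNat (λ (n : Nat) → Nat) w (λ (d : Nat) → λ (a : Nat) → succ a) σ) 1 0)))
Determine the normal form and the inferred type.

normal form:
  refl Nat 3
type:
  Eq Nat 3 3
observation: contracting a beta-redex first, the term normalizes in 6 steps.


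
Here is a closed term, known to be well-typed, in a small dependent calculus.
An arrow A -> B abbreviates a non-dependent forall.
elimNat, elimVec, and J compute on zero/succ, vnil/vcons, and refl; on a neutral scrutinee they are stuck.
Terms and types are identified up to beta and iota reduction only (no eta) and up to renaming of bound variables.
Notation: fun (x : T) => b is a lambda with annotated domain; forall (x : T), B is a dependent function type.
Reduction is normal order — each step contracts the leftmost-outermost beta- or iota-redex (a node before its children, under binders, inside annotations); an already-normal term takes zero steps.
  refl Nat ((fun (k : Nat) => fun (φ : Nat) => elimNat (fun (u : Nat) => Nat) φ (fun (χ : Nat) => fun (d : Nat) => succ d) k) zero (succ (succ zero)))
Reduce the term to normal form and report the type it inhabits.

reduced normal form:
  refl Nat (succ (succ zero))
type:
  Eq Nat (succ (succ zero)) (succ (succ zero))


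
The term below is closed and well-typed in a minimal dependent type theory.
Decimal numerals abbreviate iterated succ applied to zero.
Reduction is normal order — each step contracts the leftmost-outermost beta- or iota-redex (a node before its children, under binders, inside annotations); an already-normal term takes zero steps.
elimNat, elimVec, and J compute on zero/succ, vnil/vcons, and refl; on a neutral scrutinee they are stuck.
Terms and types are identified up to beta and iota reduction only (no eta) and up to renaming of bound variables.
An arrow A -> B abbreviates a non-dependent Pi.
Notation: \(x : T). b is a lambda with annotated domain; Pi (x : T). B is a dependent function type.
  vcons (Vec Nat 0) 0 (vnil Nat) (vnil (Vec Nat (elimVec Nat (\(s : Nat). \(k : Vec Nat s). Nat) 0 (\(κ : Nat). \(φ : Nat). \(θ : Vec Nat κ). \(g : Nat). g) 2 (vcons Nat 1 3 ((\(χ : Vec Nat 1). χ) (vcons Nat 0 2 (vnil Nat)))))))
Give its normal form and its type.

resulting normal form:
  vcons (Vec Nat 0) 0 (vnil Nat) (vnil (Vec Nat 0))
inferred type:
  Vec (Vec Nat 0) 1


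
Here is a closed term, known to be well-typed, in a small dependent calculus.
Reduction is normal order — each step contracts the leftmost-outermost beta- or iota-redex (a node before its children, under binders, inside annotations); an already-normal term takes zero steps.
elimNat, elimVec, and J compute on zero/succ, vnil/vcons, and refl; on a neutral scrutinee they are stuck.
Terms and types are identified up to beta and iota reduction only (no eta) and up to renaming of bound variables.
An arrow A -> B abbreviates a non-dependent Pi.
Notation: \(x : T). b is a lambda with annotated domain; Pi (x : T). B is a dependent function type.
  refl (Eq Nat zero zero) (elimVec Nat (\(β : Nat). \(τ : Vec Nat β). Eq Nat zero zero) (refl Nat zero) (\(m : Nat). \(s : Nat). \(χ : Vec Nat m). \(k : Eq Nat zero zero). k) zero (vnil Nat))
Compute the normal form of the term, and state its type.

reduced normal form:
  refl (Eq Nat zero zero) (refl Nat zero)
type:
  Eq (Eq Nat zero zero) (refl Nat zero) (refl Nat zero)


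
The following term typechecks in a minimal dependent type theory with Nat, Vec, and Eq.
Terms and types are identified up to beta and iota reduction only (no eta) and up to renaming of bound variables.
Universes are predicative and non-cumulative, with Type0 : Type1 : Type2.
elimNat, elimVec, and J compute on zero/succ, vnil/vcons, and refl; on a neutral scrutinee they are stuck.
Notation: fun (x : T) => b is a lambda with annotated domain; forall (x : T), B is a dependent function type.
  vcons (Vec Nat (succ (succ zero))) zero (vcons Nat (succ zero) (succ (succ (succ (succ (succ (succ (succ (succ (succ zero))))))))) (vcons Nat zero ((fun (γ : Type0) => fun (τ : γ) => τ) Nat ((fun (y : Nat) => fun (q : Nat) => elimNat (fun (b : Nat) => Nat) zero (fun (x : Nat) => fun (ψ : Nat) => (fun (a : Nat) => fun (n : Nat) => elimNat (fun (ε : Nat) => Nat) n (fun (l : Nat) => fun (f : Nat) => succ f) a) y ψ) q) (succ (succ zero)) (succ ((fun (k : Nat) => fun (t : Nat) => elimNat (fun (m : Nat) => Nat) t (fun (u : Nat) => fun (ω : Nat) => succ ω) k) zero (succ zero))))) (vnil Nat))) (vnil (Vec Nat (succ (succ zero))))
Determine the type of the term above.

inferred type:
  Vec (Vec Nat (succ (succ zero))) (succ zero)


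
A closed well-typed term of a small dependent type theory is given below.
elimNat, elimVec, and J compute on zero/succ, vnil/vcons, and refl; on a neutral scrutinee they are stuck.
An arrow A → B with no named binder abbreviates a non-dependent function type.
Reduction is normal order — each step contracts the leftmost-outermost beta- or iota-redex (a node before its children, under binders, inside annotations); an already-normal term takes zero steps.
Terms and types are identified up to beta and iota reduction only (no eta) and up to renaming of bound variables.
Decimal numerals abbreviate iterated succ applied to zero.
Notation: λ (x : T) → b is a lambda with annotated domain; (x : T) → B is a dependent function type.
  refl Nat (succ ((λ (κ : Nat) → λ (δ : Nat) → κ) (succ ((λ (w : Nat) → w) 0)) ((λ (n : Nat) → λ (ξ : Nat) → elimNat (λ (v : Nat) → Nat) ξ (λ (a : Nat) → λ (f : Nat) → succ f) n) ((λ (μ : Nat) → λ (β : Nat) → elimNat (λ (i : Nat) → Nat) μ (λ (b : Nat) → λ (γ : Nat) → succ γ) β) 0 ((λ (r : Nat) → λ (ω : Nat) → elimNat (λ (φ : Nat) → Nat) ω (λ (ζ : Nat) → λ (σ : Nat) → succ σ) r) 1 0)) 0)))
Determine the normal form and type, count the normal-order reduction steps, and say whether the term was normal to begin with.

normal form:
  refl Nat 2
inferred type:
  Eq Nat 2 2
normal-order step count: 3
term was already normal: no
first redex: a beta-redex


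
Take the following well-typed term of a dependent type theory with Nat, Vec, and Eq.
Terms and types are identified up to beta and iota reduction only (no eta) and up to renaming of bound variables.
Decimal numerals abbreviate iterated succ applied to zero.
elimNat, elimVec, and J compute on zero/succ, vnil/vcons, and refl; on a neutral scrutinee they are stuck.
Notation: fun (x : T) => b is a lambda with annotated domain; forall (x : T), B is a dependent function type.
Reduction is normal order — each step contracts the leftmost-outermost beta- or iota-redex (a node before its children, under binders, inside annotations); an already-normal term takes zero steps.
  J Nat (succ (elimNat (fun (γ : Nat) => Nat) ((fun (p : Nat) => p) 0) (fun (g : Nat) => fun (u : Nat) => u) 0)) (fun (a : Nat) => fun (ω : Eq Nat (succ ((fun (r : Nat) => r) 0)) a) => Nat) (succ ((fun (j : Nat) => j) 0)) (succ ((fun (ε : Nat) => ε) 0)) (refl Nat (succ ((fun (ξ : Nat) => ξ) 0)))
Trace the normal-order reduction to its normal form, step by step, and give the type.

normal-order reduction sequence:
  J Nat (succ (elimNat (fun (γ : Nat) => Nat) ((fun (p : Nat) => p) 0) (fun (g : Nat) => fun (u : Nat) => u) 0)) (fun (a : Nat) => fun (ω : Eq Nat (succ ((fun (r : Nat) => r) 0)) a) => Nat) (succ ((fun (j : Nat) => j) 0)) (succ ((fun (ε : Nat) => ε) 0)) (refl Nat (succ ((fun (ξ : Nat) => ξ) 0)))
  ~> succ ((fun (γ : Nat) => γ) 0)
  ~> 1
inferred type:
  Nat


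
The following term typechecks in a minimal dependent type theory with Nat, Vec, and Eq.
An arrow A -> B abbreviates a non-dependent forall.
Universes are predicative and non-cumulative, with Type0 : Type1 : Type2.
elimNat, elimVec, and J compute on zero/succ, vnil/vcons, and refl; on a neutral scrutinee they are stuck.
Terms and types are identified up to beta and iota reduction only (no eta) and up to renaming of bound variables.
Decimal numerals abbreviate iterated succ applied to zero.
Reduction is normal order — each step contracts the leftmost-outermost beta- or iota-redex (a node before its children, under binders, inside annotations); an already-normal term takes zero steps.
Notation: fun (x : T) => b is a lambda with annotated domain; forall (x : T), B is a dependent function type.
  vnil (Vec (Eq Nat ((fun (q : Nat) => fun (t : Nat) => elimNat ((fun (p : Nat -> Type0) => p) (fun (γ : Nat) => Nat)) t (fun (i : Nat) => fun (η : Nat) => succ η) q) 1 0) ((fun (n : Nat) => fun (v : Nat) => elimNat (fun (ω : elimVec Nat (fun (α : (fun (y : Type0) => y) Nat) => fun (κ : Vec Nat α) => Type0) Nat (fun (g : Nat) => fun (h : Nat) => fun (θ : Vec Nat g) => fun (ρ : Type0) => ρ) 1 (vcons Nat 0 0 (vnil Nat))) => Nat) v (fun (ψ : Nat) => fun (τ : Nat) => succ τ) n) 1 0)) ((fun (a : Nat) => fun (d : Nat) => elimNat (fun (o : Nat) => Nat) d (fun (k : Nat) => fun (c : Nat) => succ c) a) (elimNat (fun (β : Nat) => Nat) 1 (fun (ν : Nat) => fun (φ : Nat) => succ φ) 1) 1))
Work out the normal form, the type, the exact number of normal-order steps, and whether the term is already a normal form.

normal form:
  vnil (Vec (Eq Nat 1 1) 3)
the term's type:
  Vec (Vec (Eq Nat 1 1) 3) 0
steps to reach normal form (normal order): 25
term was already normal: no
first redex: a beta-redex


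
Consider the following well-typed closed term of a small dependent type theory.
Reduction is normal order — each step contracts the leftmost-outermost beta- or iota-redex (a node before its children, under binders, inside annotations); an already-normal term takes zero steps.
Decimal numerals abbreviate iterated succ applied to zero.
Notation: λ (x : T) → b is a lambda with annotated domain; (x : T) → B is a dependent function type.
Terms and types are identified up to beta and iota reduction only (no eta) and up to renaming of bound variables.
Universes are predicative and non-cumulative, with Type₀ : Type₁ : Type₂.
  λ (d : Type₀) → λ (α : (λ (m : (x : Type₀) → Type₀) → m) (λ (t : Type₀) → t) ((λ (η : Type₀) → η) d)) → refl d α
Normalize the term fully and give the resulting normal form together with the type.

normal form:
  λ (d : Type₀) → λ (α : d) → refl d α
the term's type:
  (d : Type₀) → (α : d) → Eq d α α
observation: normalization takes exactly 3 steps under the normal-order strategy.


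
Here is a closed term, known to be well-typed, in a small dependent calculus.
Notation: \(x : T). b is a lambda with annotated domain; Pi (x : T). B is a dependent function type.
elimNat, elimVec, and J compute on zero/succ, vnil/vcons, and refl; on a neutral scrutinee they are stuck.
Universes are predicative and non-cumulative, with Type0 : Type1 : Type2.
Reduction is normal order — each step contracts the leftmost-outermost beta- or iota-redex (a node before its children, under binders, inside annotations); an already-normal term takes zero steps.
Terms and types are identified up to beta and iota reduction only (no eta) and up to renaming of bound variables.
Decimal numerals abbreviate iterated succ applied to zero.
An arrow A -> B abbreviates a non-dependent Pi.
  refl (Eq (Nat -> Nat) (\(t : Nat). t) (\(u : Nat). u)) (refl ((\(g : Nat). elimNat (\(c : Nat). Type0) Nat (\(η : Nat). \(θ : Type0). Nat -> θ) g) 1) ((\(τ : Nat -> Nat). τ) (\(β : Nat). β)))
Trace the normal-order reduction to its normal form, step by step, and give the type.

reduction (normal order):
  refl (Eq (Nat -> Nat) (\(t : Nat). t) (\(u : Nat). u)) (refl ((\(g : Nat). elimNat (\(c : Nat). Type0) Nat (\(η : Nat). \(θ : Type0). Nat -> θ) g) 1) ((\(τ : Nat -> Nat). τ) (\(β : Nat). β)))
  ~> refl (Eq (Nat -> Nat) (\(t : Nat). t) (\(u : Nat). u)) (refl (elimNat (\(g : Nat). Type0) Nat (\(c : Nat). \(η : Type0). Nat -> η) 1) ((\(θ : Nat -> Nat). θ) (\(τ : Nat). τ)))
  ~> refl (Eq (Nat -> Nat) (\(t : Nat). t) (\(u : Nat). u)) (refl ((\(g : Nat). \(c : Type0). Nat -> c) 0 (elimNat (\(η : Nat). Type0) Nat (\(θ : Nat). \(τ : Type0). Nat -> τ) 0)) ((\(β : Nat -> Nat). β) (\(a : Nat). a)))
  ~> refl (Eq (Nat -> Nat) (\(t : Nat). t) (\(u : Nat). u)) (refl ((\(g : Type0). Nat -> g) (elimNat (\(c : Nat). Type0) Nat (\(η : Nat). \(θ : Type0). Nat -> θ) 0)) ((\(τ : Nat -> Nat). τ) (\(β : Nat). β)))
  ~> refl (Eq (Nat -> Nat) (\(t : Nat). t) (\(u : Nat). u)) (refl (Nat -> elimNat (\(g : Nat). Type0) Nat (\(c : Nat). \(η : Type0). Nat -> η) 0) ((\(θ : Nat -> Nat). θ) (\(τ : Nat). τ)))
  ~> refl (Eq (Nat -> Nat) (\(t : Nat). t) (\(u : Nat). u)) (refl (Nat -> Nat) ((\(g : Nat -> Nat). g) (\(c : Nat). c)))
  ~> refl (Eq (Nat -> Nat) (\(t : Nat). t) (\(u : Nat). u)) (refl (Nat -> Nat) (\(g : Nat). g))
type:
  Eq (Eq (Nat -> Nat) (\(t : Nat). t) (\(u : Nat). u)) (refl (Nat -> Nat) (\(g : Nat). g)) (refl (Nat -> Nat) (\(c : Nat). c))
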